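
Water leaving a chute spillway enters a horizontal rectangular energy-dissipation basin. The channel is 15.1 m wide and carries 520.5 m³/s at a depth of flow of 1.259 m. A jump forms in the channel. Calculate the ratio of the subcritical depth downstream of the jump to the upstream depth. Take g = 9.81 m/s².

y₂/y₁ = 10.53

q = Q/b = 520.5/15.1 = 34.47 m²/s; V₁ = q/y₁ = 27.38 m/s. Fr₁ = V₁/√(g·y₁) = 7.791.
Conjugate-depth relation: y₂/y₁ = ½[√(1 + 8Fr₁²) − 1] = ½[√486.55 − 1] = 10.53.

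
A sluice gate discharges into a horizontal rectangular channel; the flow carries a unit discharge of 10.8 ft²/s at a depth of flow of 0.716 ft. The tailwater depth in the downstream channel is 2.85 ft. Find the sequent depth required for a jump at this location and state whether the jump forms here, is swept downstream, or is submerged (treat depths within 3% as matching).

V₁ = q/y₁ = 10.8/0.716 = 15.1 ft/s. Fr₁ = V₁/√(g·y₁) = 15.1/√(32.2×0.716) = 3.14.
Conjugate-depth relation: y₂/y₁ = ½[√(1 + 8Fr₁²) − 1] = ½[√79.95 − 1] = 3.97.
y₂ = 3.97 × 0.716 = 2.84 ft.
Tailwater y_tw = 2.85 ft: y_tw ≈ y₂, so the jump forms here.

y₂ = 2.84 ft; the jump forms here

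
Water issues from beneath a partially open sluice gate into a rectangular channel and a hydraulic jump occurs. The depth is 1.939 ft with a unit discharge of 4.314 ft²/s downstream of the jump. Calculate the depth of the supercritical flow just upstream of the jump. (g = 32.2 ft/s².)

y₁ = 0.2699 ft

V₂ = q/y₂ = 4.314/1.939 = 2.225 ft/s; Fr₂ = V₂/√(g·y₂) = 0.2816.
Since the conjugate-depth ratio holds either way, y₁/y₂ = ½[√(1 + 8Fr₂²) − 1] = ½[√1.6343 − 1] = 0.1392.
y₁ = 0.1392 × 1.939 = 0.2699 ft.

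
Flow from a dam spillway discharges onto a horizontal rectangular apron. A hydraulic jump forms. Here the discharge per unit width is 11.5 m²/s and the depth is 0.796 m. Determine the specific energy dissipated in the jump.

ΔE = 5.77 m

V₁ = q/y₁ = 11.5/0.796 = 14.4 m/s. Fr₁ = V₁/√(g·y₁) = 14.4/√(9.81×0.796) = 5.17.
By Bélanger, y₂/y₁ = ½[√(1 + 8Fr₁²) − 1] = ½[√214.8 − 1] = 6.83.
y₂ = 6.83 × 0.796 = 5.44 m.
V₂ = q/y₂ = 11.5/5.44 = 2.12 m/s. E₁ = y₁ + V₁²/2g = 11.4 m; E₂ = y₂ + V₂²/2g = 5.66 m. ΔE = E₁ − E₂ = 5.77 m.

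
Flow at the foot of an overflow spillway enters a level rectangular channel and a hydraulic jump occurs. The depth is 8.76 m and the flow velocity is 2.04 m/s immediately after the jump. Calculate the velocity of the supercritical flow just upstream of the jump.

V₁ = 22.9 m/s

Fr₂ = V₂/√(g·y₂) = 2.04/√(9.81×8.76) = 0.220.
Applying the sequent-depth relation in reverse, y₁/y₂ = ½[√(1 + 8Fr₂²) − 1] = ½[√1.387 − 1] = 0.0889.
y₁ = 0.0889 × 8.76 = 0.779 m.
V₁ = q/y₁ = 17.9/0.779 = 22.9 m/s.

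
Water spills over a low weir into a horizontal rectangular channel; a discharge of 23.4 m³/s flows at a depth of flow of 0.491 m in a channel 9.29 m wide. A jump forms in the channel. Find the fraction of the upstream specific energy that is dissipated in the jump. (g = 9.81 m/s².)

q = Q/b = 23.4/9.29 = 2.52 m²/s; V₁ = q/y₁ = 5.13 m/s. Fr₁ = V₁/√(g·y₁) = 2.34.
Bélanger equation: y₂/y₁ = ½[√(1 + 8Fr₁²) − 1] = ½[√44.71 − 1] = 2.84.
y₂ = 2.84 × 0.491 = 1.40 m.
E₁ = y₁ + V₁²/2g = 1.83 m. ΔE = (y₂ − y₁)³/(4y₁y₂) = 0.270 m. ΔE/E₁ = 0.270/1.83 = 0.148.

ΔE/E₁ = 0.148 (14.8%)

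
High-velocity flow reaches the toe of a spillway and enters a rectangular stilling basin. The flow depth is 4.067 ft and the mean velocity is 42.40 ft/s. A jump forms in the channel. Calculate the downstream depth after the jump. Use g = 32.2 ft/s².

Fr₁ = V₁/√(g·y₁) = 42.40/√(32.2×4.067) = 3.705.
Bélanger equation: y₂/y₁ = ½[√(1 + 8Fr₁²) − 1] = ½[√110.82 − 1] = 4.764.
y₂ = 4.764 × 4.067 = 19.37 ft.

y₂ = 19.37 ft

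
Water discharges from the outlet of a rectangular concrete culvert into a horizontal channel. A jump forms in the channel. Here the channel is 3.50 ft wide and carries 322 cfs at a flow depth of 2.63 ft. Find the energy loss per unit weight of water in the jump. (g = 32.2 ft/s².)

ΔE = 7.96 ft

q = Q/b = 322/3.50 = 92.0 ft²/s; V₁ = q/y₁ = 35.0 ft/s. Fr₁ = V₁/√(g·y₁) = 3.80.
By Bélanger, y₂/y₁ = ½[√(1 + 8Fr₁²) − 1] = ½[√116.6 − 1] = 4.90.
y₂ = 4.90 × 2.63 = 12.9 ft.
V₂ = q/y₂ = 92.0/12.9 = 7.14 ft/s. E₁ = y₁ + V₁²/2g = 21.6 ft; E₂ = y₂ + V₂²/2g = 13.7 ft. ΔE = E₁ − E₂ = 7.96 ft.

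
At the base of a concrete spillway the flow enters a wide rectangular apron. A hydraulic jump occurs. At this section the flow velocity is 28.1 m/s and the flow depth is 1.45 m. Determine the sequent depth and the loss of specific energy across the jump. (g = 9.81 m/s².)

y₂ = 14.6 m; ΔE = 26.7 m

Fr₁ = V₁/√(g·y₁) = 28.1/√(9.81×1.45) = 7.45.
Sequent-depth ratio: y₂/y₁ = ½[√(1 + 8Fr₁²) − 1] = ½[√445.1 − 1] = 10.0.
y₂ = 10.0 × 1.45 = 14.6 m.
q = V₁·y₁ = 28.1 × 1.45 = 40.7 m²/s. V₂ = q/y₂ = 40.7/14.6 = 2.80 m/s. E₁ = y₁ + V₁²/2g = 41.7 m; E₂ = y₂ + V₂²/2g = 15.0 m. ΔE = E₁ − E₂ = 26.7 m.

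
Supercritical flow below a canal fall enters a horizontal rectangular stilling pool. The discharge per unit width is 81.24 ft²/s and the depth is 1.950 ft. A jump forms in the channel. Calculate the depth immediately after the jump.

V₁ = q/y₁ = 81.24/1.950 = 41.66 ft/s. Fr₁ = V₁/√(g·y₁) = 41.66/√(32.2×1.950) = 5.258.
From the momentum equation for a rectangular channel, y₂/y₁ = ½[√(1 + 8Fr₁²) − 1] = ½[√222.14 − 1] = 6.952.
y₂ = 6.952 × 1.950 = 13.56 ft.

y₂ = 13.56 ft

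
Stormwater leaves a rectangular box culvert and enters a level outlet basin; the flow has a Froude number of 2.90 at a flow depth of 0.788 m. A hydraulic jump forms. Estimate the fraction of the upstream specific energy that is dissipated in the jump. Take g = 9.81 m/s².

Fr₁ = 2.90 (given).
By Bélanger, y₂/y₁ = ½[√(1 + 8Fr₁²) − 1] = ½[√68.28 − 1] = 3.63.
y₂ = 3.63 × 0.788 = 2.86 m.
E₁ = y₁(1 + Fr₁²/2) = 0.788×(1 + 2.90²/2) = 4.10 m. ΔE = (y₂ − y₁)³/(4y₁y₂) = 0.989 m. ΔE/E₁ = 0.989/4.10 = 0.241.

ΔE/E₁ = 0.241 (24.1%)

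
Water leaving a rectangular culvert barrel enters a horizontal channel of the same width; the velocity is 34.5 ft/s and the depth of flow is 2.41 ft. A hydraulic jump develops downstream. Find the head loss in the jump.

ΔE = 7.97 ft

Fr₁ = V₁/√(g·y₁) = 34.5/√(32.2×2.41) = 3.92.
From the momentum equation for a rectangular channel, y₂/y₁ = ½[√(1 + 8Fr₁²) − 1] = ½[√123.7 − 1] = 5.06.
y₂ = 5.06 × 2.41 = 12.2 ft.
Head loss: ΔE = (y₂ − y₁)³/(4y₁y₂) = (12.2 − 2.41)³/(4×2.41×12.2) = 938/118 = 7.97 ft.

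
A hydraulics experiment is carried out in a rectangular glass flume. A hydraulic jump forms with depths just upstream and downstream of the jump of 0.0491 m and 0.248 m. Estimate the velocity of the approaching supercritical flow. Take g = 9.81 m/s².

For a rectangular channel the momentum equation gives q² = ½·g·y₁·y₂·(y₁ + y₂) = ½×9.81×0.0491×0.248×0.297 = 0.0177.
q = √0.0177 = 0.133 m²/s.
V₁ = q/y₁ = 0.133/0.0491 = 2.71 m/s.

V₁ = 2.71 m/s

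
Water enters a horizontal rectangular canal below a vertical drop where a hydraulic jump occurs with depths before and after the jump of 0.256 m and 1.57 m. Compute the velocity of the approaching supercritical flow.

For a rectangular channel the momentum equation gives q² = ½·g·y₁·y₂·(y₁ + y₂) = ½×9.81×0.256×1.57×1.83 = 3.60.
q = √3.60 = 1.90 m²/s.
V₁ = q/y₁ = 1.90/0.256 = 7.41 m/s.

V₁ = 7.41 m/s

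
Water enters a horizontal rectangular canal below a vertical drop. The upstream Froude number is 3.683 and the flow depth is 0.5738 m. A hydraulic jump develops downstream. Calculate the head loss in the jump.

Fr₁ = 3.683 (given).
Sequent-depth ratio: y₂/y₁ = ½[√(1 + 8Fr₁²) − 1] = ½[√109.52 − 1] = 4.732.
y₂ = 4.732 × 0.5738 = 2.716 m.
Head loss: ΔE = (y₂ − y₁)³/(4y₁y₂) = (2.716 − 0.5738)³/(4×0.5738×2.716) = 9.824/6.233 = 1.576 m.

ΔE = 1.576 m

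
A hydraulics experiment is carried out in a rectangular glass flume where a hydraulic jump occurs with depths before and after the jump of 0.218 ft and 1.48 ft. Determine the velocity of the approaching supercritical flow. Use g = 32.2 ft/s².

For a rectangular channel the momentum equation gives q² = ½·g·y₁·y₂·(y₁ + y₂) = ½×32.2×0.218×1.48×1.70 = 8.82.
q = √8.82 = 2.97 ft²/s.
V₁ = q/y₁ = 2.97/0.218 = 13.6 ft/s.

V₁ = 13.6 ft/s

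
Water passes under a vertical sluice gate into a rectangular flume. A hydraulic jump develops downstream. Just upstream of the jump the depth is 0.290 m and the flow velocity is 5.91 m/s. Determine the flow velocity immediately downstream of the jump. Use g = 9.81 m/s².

Fr₁ = V₁/√(g·y₁) = 5.91/√(9.81×0.290) = 3.50.
By Bélanger, y₂/y₁ = ½[√(1 + 8Fr₁²) − 1] = ½[√99.22 − 1] = 4.48.
y₂ = 4.48 × 0.290 = 1.30 m.
q = V₁·y₁ = 5.91 × 0.290 = 1.71 m²/s.
V₂ = q/y₂ = 1.71/1.30 = 1.32 m/s.

V₂ = 1.32 m/s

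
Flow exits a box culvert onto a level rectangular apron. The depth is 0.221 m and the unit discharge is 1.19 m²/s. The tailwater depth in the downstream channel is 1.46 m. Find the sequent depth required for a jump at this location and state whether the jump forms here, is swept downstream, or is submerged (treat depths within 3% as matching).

y₂ = 1.04 m; the jump is submerged

V₁ = q/y₁ = 1.19/0.221 = 5.38 m/s. Fr₁ = V₁/√(g·y₁) = 5.38/√(9.81×0.221) = 3.66.
Bélanger equation: y₂/y₁ = ½[√(1 + 8Fr₁²) − 1] = ½[√108.0 − 1] = 4.70.
y₂ = 4.70 × 0.221 = 1.04 m.
Tailwater y_tw = 1.46 m: y_tw > y₂, so the jump is submerged.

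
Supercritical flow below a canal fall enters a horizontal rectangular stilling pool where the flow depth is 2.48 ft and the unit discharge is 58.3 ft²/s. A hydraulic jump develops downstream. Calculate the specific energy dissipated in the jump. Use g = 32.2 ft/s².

V₁ = q/y₁ = 58.3/2.48 = 23.5 ft/s. Fr₁ = V₁/√(g·y₁) = 23.5/√(32.2×2.48) = 2.63.
Conjugate-depth relation: y₂/y₁ = ½[√(1 + 8Fr₁²) − 1] = ½[√56.36 − 1] = 3.25.
y₂ = 3.25 × 2.48 = 8.07 ft.
V₂ = q/y₂ = 58.3/8.07 = 7.22 ft/s. E₁ = y₁ + V₁²/2g = 11.1 ft; E₂ = y₂ + V₂²/2g = 8.88 ft. ΔE = E₁ − E₂ = 2.18 ft.

ΔE = 2.18 ft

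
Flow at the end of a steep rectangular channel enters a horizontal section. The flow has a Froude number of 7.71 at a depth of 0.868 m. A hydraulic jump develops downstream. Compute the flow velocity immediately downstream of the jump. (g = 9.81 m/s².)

V₂ = 2.16 m/s

Fr₁ = 7.71 (given).
Sequent-depth ratio: y₂/y₁ = ½[√(1 + 8Fr₁²) − 1] = ½[√476.6 − 1] = 10.4.
y₂ = 10.4 × 0.868 = 9.04 m.
V₁ = Fr₁·√(g·y₁) = 7.71×√(9.81×0.868) = 22.5 m/s; q = V₁·y₁ = 19.5 m²/s.
V₂ = q/y₂ = 19.5/9.04 = 2.16 m/s.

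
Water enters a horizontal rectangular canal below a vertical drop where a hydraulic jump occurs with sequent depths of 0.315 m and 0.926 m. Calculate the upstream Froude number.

For a rectangular channel the momentum equation gives q² = ½·g·y₁·y₂·(y₁ + y₂) = ½×9.81×0.315×0.926×1.24 = 1.78.
q = √1.78 = 1.33 m²/s.
V₁ = q/y₁ = 4.23 m/s; Fr₁ = V₁/√(g·y₁) = 2.41.

Fr₁ = 2.41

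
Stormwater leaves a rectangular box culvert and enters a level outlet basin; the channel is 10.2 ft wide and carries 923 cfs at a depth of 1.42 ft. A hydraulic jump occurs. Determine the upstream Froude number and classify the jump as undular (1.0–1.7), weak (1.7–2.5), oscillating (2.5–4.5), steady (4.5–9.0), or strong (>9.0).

Fr₁ = 9.42; strong jump

q = Q/b = 923/10.2 = 90.5 ft²/s; V₁ = q/y₁ = 63.7 ft/s. Fr₁ = V₁/√(g·y₁) = 9.42.
Fr₁ = 9.42 lies in the strong range.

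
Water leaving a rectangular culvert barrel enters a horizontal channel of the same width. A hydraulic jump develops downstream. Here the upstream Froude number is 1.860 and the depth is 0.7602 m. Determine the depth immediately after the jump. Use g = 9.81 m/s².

Fr₁ = 1.860 (given).
From the momentum equation for a rectangular channel, y₂/y₁ = ½[√(1 + 8Fr₁²) − 1] = ½[√28.677 − 1] = 2.178.
y₂ = 2.178 × 0.7602 = 1.655 m.

y₂ = 1.655 m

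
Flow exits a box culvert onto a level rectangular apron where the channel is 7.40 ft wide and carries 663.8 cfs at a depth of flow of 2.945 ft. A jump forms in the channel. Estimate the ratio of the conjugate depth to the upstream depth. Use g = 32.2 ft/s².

q = Q/b = 663.8/7.40 = 89.70 ft²/s; V₁ = q/y₁ = 30.46 ft/s. Fr₁ = V₁/√(g·y₁) = 3.128.
By Bélanger, y₂/y₁ = ½[√(1 + 8Fr₁²) − 1] = ½[√79.269 − 1] = 3.952.

y₂/y₁ = 3.952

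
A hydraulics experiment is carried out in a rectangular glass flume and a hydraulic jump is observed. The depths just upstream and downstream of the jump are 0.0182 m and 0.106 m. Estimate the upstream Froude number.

Fr₁ = 4.46

For a rectangular channel the momentum equation gives q² = ½·g·y₁·y₂·(y₁ + y₂) = ½×9.81×0.0182×0.106×0.124 = 0.00118.
q = √0.00118 = 0.0343 m²/s.
V₁ = q/y₁ = 1.88 m/s; Fr₁ = V₁/√(g·y₁) = 4.46.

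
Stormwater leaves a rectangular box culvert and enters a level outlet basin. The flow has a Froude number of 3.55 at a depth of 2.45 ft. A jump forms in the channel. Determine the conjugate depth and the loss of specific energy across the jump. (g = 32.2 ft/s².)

Fr₁ = 3.55 (given).
From the momentum equation for a rectangular channel, y₂/y₁ = ½[√(1 + 8Fr₁²) − 1] = ½[√101.8 − 1] = 4.55.
y₂ = 4.55 × 2.45 = 11.1 ft.
V₁ = Fr₁·√(g·y₁) = 3.55×√(32.2×2.45) = 31.5 ft/s; q = V₁·y₁ = 77.3 ft²/s. V₂ = q/y₂ = 77.3/11.1 = 6.94 ft/s. E₁ = y₁ + V₁²/2g = 17.9 ft; E₂ = y₂ + V₂²/2g = 11.9 ft. ΔE = E₁ − E₂ = 6.00 ft.

y₂ = 11.1 ft; ΔE = 6.00 ft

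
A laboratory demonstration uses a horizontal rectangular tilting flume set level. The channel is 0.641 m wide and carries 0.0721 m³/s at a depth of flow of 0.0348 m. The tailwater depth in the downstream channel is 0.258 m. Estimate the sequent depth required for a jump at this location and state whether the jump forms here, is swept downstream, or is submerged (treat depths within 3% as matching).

q = Q/b = 0.0721/0.641 = 0.112 m²/s; V₁ = q/y₁ = 3.23 m/s. Fr₁ = V₁/√(g·y₁) = 5.53.
Bélanger equation: y₂/y₁ = ½[√(1 + 8Fr₁²) − 1] = ½[√245.8 − 1] = 7.34.
y₂ = 7.34 × 0.0348 = 0.255 m.
Tailwater y_tw = 0.258 m: y_tw ≈ y₂, so the jump forms here.

y₂ = 0.255 m; the jump forms here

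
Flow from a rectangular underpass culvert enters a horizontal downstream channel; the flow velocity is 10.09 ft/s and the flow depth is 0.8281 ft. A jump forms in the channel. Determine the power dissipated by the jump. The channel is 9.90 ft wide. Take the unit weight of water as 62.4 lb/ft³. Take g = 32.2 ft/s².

P = 1.885 hp

Fr₁ = V₁/√(g·y₁) = 10.09/√(32.2×0.8281) = 1.954.
From the momentum equation for a rectangular channel, y₂/y₁ = ½[√(1 + 8Fr₁²) − 1] = ½[√31.545 − 1] = 2.308.
y₂ = 2.308 × 0.8281 = 1.911 ft.
q = V₁·y₁ = 10.09 × 0.8281 = 8.356 ft²/s. V₂ = q/y₂ = 8.356/1.911 = 4.371 ft/s. E₁ = y₁ + V₁²/2g = 2.409 ft; E₂ = y₂ + V₂²/2g = 2.208 ft. ΔE = E₁ − E₂ = 0.2008 ft.
Q = q·b = 8.356 × 9.90 = 82.72 cfs. P = γ·Q·ΔE/550 = 62.4 × 82.72 × 0.2008 / 550 = 1.885 hp.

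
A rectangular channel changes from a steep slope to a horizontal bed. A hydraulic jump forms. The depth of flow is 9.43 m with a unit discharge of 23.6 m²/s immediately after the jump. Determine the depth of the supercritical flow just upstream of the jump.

y₁ = 1.14 m

V₂ = q/y₂ = 23.6/9.43 = 2.50 m/s; Fr₂ = V₂/√(g·y₂) = 0.260.
Applying the sequent-depth relation in reverse, y₁/y₂ = ½[√(1 + 8Fr₂²) − 1] = ½[√1.542 − 1] = 0.121.
y₁ = 0.121 × 9.43 = 1.14 m.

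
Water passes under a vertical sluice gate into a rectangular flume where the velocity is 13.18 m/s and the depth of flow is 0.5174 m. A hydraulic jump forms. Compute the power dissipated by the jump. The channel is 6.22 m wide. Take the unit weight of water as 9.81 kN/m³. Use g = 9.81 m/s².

Fr₁ = V₁/√(g·y₁) = 13.18/√(9.81×0.5174) = 5.850.
Conjugate-depth relation: y₂/y₁ = ½[√(1 + 8Fr₁²) − 1] = ½[√274.79 − 1] = 7.788.
y₂ = 7.788 × 0.5174 = 4.030 m.
q = V₁·y₁ = 13.18 × 0.5174 = 6.819 m²/s. V₂ = q/y₂ = 6.819/4.030 = 1.692 m/s. E₁ = y₁ + V₁²/2g = 9.371 m; E₂ = y₂ + V₂²/2g = 4.176 m. ΔE = E₁ − E₂ = 5.196 m.
Q = q·b = 6.819 × 6.22 = 42.42 m³/s. P = γ·Q·ΔE = 9.81 × 42.42 × 5.196 = 2162 kW.

P = 2162 kW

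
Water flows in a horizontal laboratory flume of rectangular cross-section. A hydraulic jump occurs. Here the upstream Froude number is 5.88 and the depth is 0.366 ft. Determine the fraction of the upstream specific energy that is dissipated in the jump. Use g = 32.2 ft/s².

Fr₁ = 5.88 (given).
By Bélanger, y₂/y₁ = ½[√(1 + 8Fr₁²) − 1] = ½[√277.6 − 1] = 7.83.
y₂ = 7.83 × 0.366 = 2.87 ft.
E₁ = y₁(1 + Fr₁²/2) = 0.366×(1 + 5.88²/2) = 6.69 ft. ΔE = (y₂ − y₁)³/(4y₁y₂) = 3.72 ft. ΔE/E₁ = 3.72/6.69 = 0.556.

ΔE/E₁ = 0.556 (55.6%)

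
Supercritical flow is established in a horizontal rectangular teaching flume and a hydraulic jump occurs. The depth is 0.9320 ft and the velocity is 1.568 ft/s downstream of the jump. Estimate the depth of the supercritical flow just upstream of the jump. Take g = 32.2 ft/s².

y₁ = 0.1336 ft

Fr₂ = V₂/√(g·y₂) = 1.568/√(32.2×0.9320) = 0.2862.
Applying the sequent-depth relation in reverse, y₁/y₂ = ½[√(1 + 8Fr₂²) − 1] = ½[√1.6554 − 1] = 0.1433.
y₁ = 0.1433 × 0.9320 = 0.1336 ft.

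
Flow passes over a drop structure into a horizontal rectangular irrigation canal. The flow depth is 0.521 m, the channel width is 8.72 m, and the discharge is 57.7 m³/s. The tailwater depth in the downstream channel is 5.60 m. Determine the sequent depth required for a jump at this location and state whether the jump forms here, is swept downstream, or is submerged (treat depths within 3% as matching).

y₂ = 3.89 m; the jump is submerged

q = Q/b = 57.7/8.72 = 6.62 m²/s; V₁ = q/y₁ = 12.7 m/s. Fr₁ = V₁/√(g·y₁) = 5.62.
Bélanger equation: y₂/y₁ = ½[√(1 + 8Fr₁²) − 1] = ½[√253.5 − 1] = 7.46.
y₂ = 7.46 × 0.521 = 3.89 m.
Tailwater y_tw = 5.60 m: y_tw > y₂, so the jump is submerged.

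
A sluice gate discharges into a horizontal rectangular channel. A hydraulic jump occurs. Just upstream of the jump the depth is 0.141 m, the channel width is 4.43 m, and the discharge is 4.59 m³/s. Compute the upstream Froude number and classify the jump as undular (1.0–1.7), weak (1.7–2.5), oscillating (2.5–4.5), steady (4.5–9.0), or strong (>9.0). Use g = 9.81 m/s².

Fr₁ = 6.25; steady jump

q = Q/b = 4.59/4.43 = 1.04 m²/s; V₁ = q/y₁ = 7.35 m/s. Fr₁ = V₁/√(g·y₁) = 6.25.
Fr₁ = 6.25 lies in the steady range.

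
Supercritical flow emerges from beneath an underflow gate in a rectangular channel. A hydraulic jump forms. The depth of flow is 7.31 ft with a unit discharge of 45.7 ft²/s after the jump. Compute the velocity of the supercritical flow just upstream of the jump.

V₁ = 23.8 ft/s

V₂ = q/y₂ = 45.7/7.31 = 6.25 ft/s; Fr₂ = V₂/√(g·y₂) = 0.407.
The Bélanger relation is symmetric: y₁/y₂ = ½[√(1 + 8Fr₂²) − 1] = ½[√2.328 − 1] = 0.263.
y₁ = 0.263 × 7.31 = 1.92 ft.
V₁ = q/y₁ = 45.7/1.92 = 23.8 ft/s.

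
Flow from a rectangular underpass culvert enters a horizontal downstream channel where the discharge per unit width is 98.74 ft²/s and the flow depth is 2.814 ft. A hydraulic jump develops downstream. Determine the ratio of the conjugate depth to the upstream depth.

V₁ = q/y₁ = 98.74/2.814 = 35.09 ft/s. Fr₁ = V₁/√(g·y₁) = 35.09/√(32.2×2.814) = 3.686.
By Bélanger, y₂/y₁ = ½[√(1 + 8Fr₁²) − 1] = ½[√109.70 − 1] = 4.737.

y₂/y₁ = 4.737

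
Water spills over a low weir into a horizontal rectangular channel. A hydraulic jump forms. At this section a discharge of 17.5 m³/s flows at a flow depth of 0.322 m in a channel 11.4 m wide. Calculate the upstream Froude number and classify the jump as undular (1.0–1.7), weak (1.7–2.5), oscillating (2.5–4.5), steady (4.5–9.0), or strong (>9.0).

Fr₁ = 2.68; oscillating jump

q = Q/b = 17.5/11.4 = 1.54 m²/s; V₁ = q/y₁ = 4.77 m/s. Fr₁ = V₁/√(g·y₁) = 2.68.
Fr₁ = 2.68 lies in the oscillating range.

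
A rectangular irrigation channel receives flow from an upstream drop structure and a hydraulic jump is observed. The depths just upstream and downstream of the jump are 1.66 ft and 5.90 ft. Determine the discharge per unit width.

q = 34.5 ft²/s

For a rectangular channel the momentum equation gives q² = ½·g·y₁·y₂·(y₁ + y₂) = ½×32.2×1.66×5.90×7.56 = 1192.
q = √1192 = 34.5 ft²/s.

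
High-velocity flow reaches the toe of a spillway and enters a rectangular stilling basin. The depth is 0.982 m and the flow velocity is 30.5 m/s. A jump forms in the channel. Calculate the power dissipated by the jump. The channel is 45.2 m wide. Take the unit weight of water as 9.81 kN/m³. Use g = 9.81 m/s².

P = 464381 kW

Fr₁ = V₁/√(g·y₁) = 30.5/√(9.81×0.982) = 9.83.
Bélanger equation: y₂/y₁ = ½[√(1 + 8Fr₁²) − 1] = ½[√773.5 − 1] = 13.4.
y₂ = 13.4 × 0.982 = 13.2 m.
q = V₁·y₁ = 30.5 × 0.982 = 30.0 m²/s. V₂ = q/y₂ = 30.0/13.2 = 2.28 m/s. E₁ = y₁ + V₁²/2g = 48.4 m; E₂ = y₂ + V₂²/2g = 13.4 m. ΔE = E₁ − E₂ = 35.0 m.
Q = q·b = 30.0 × 45.2 = 1354 m³/s. P = γ·Q·ΔE = 9.81 × 1354 × 35.0 = 464381 kW.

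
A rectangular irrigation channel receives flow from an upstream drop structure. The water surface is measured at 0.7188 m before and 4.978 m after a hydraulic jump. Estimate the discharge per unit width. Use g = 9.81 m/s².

q = 9.999 m²/s

For a rectangular channel the momentum equation gives q² = ½·g·y₁·y₂·(y₁ + y₂) = ½×9.81×0.7188×4.978×5.697 = 99.98.
q = √99.98 = 9.999 m²/s.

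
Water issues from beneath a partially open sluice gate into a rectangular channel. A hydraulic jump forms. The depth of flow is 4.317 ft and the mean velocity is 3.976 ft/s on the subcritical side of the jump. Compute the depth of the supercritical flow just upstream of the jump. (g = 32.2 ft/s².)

Fr₂ = V₂/√(g·y₂) = 3.976/√(32.2×4.317) = 0.3372.
Applying the sequent-depth relation in reverse, y₁/y₂ = ½[√(1 + 8Fr₂²) − 1] = ½[√1.9098 − 1] = 0.1910.
y₁ = 0.1910 × 4.317 = 0.8244 ft.

y₁ = 0.8244 ft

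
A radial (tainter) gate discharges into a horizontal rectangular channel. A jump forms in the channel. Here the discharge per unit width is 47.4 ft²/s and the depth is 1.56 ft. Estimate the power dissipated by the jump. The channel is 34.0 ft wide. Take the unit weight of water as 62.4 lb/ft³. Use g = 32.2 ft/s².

P = 1230 hp

V₁ = q/y₁ = 47.4/1.56 = 30.4 ft/s. Fr₁ = V₁/√(g·y₁) = 30.4/√(32.2×1.56) = 4.29.
From the momentum equation for a rectangular channel, y₂/y₁ = ½[√(1 + 8Fr₁²) − 1] = ½[√148.0 − 1] = 5.58.
y₂ = 5.58 × 1.56 = 8.71 ft.
V₂ = q/y₂ = 47.4/8.71 = 5.44 ft/s. E₁ = y₁ + V₁²/2g = 15.9 ft; E₂ = y₂ + V₂²/2g = 9.17 ft. ΔE = E₁ − E₂ = 6.73 ft.
Q = q·b = 47.4 × 34.0 = 1612 cfs. P = γ·Q·ΔE/550 = 62.4 × 1612 × 6.73 / 550 = 1230 hp.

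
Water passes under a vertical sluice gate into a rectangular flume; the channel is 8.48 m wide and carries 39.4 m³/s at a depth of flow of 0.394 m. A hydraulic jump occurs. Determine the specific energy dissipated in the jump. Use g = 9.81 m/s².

ΔE = 4.22 m

q = Q/b = 39.4/8.48 = 4.65 m²/s; V₁ = q/y₁ = 11.8 m/s. Fr₁ = V₁/√(g·y₁) = 6.00.
By Bélanger, y₂/y₁ = ½[√(1 + 8Fr₁²) − 1] = ½[√288.8 − 1] = 8.00.
y₂ = 8.00 × 0.394 = 3.15 m.
V₂ = q/y₂ = 4.65/3.15 = 1.47 m/s. E₁ = y₁ + V₁²/2g = 7.48 m; E₂ = y₂ + V₂²/2g = 3.26 m. ΔE = E₁ − E₂ = 4.22 m.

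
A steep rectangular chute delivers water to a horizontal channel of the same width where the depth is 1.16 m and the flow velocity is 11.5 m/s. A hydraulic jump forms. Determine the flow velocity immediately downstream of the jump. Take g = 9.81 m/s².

V₂ = 2.65 m/s

Fr₁ = V₁/√(g·y₁) = 11.5/√(9.81×1.16) = 3.41.
Sequent-depth ratio: y₂/y₁ = ½[√(1 + 8Fr₁²) − 1] = ½[√93.97 − 1] = 4.35.
y₂ = 4.35 × 1.16 = 5.04 m.
q = V₁·y₁ = 11.5 × 1.16 = 13.3 m²/s.
V₂ = q/y₂ = 13.3/5.04 = 2.65 m/s.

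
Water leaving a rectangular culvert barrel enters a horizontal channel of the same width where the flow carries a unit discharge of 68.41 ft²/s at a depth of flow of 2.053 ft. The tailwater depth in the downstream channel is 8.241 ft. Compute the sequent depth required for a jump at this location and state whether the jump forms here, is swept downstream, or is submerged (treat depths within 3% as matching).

y₂ = 10.92 ft; the jump is swept downstream

V₁ = q/y₁ = 68.41/2.053 = 33.32 ft/s. Fr₁ = V₁/√(g·y₁) = 33.32/√(32.2×2.053) = 4.098.
Bélanger equation: y₂/y₁ = ½[√(1 + 8Fr₁²) − 1] = ½[√135.37 − 1] = 5.317.
y₂ = 5.317 × 2.053 = 10.92 ft.
Tailwater y_tw = 8.241 ft: y_tw < y₂, so the jump is swept downstream.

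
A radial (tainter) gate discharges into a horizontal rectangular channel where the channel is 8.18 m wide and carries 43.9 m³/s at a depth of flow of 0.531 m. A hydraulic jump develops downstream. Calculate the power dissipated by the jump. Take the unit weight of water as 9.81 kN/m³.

P = 1081 kW

q = Q/b = 43.9/8.18 = 5.37 m²/s; V₁ = q/y₁ = 10.1 m/s. Fr₁ = V₁/√(g·y₁) = 4.43.
Sequent-depth ratio: y₂/y₁ = ½[√(1 + 8Fr₁²) − 1] = ½[√157.9 − 1] = 5.78.
y₂ = 5.78 × 0.531 = 3.07 m.
V₂ = q/y₂ = 5.37/3.07 = 1.75 m/s. E₁ = y₁ + V₁²/2g = 5.74 m; E₂ = y₂ + V₂²/2g = 3.23 m. ΔE = E₁ − E₂ = 2.51 m.
P = γ·Q·ΔE = 9.81 × 43.9 × 2.51 = 1081 kW.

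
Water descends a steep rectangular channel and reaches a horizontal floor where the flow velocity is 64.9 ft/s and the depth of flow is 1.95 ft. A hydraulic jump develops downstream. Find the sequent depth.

y₂ = 21.6 ft

Fr₁ = V₁/√(g·y₁) = 64.9/√(32.2×1.95) = 8.19.
Sequent-depth ratio: y₂/y₁ = ½[√(1 + 8Fr₁²) − 1] = ½[√537.6 − 1] = 11.1.
y₂ = 11.1 × 1.95 = 21.6 ft.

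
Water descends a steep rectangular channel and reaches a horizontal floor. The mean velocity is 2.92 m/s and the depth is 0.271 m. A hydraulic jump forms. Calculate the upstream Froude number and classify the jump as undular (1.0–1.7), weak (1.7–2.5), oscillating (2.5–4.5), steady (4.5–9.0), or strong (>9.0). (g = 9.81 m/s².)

Fr₁ = V₁/√(g·y₁) = 2.92/√(9.81×0.271) = 1.79.
Fr₁ = 1.79 lies in the weak range.

Fr₁ = 1.79; weak jump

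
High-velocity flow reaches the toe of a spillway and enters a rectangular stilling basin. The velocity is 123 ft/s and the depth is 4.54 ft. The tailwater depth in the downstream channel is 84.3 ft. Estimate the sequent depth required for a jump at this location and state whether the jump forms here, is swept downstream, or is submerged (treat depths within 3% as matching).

Fr₁ = V₁/√(g·y₁) = 123/√(32.2×4.54) = 10.2.
Conjugate-depth relation: y₂/y₁ = ½[√(1 + 8Fr₁²) − 1] = ½[√828.9 − 1] = 13.9.
y₂ = 13.9 × 4.54 = 63.1 ft.
Tailwater y_tw = 84.3 ft: y_tw > y₂, so the jump is submerged.

y₂ = 63.1 ft; the jump is submerged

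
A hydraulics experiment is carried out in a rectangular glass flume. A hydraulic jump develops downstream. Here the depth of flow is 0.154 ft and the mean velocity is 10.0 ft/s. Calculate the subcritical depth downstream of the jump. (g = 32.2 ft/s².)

Fr₁ = V₁/√(g·y₁) = 10.0/√(32.2×0.154) = 4.49.
Conjugate-depth relation: y₂/y₁ = ½[√(1 + 8Fr₁²) − 1] = ½[√162.3 − 1] = 5.87.
y₂ = 5.87 × 0.154 = 0.904 ft.

y₂ = 0.904 ft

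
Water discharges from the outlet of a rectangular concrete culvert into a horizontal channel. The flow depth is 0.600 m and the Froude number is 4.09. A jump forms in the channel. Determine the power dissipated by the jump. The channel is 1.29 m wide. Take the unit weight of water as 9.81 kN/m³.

Fr₁ = 4.09 (given).
From the momentum equation for a rectangular channel, y₂/y₁ = ½[√(1 + 8Fr₁²) − 1] = ½[√134.8 − 1] = 5.31.
y₂ = 5.31 × 0.600 = 3.18 m.
V₁ = Fr₁·√(g·y₁) = 4.09×√(9.81×0.600) = 9.92 m/s; q = V₁·y₁ = 5.95 m²/s. V₂ = q/y₂ = 5.95/3.18 = 1.87 m/s. E₁ = y₁ + V₁²/2g = 5.62 m; E₂ = y₂ + V₂²/2g = 3.36 m. ΔE = E₁ − E₂ = 2.26 m.
Q = q·b = 5.95 × 1.29 = 7.68 m³/s. P = γ·Q·ΔE = 9.81 × 7.68 × 2.26 = 170 kW.

P = 170 kW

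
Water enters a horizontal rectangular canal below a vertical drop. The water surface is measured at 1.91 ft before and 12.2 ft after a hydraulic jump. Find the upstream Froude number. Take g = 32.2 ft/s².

For a rectangular channel the momentum equation gives q² = ½·g·y₁·y₂·(y₁ + y₂) = ½×32.2×1.91×12.2×14.1 = 5294.
q = √5294 = 72.8 ft²/s.
V₁ = q/y₁ = 38.1 ft/s; Fr₁ = V₁/√(g·y₁) = 4.86.

Fr₁ = 4.86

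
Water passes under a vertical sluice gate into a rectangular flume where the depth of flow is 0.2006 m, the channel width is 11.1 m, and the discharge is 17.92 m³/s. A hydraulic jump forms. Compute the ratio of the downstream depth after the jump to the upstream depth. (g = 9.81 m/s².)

y₂/y₁ = 7.629

q = Q/b = 17.92/11.1 = 1.614 m²/s; V₁ = q/y₁ = 8.048 m/s. Fr₁ = V₁/√(g·y₁) = 5.737.
From the momentum equation for a rectangular channel, y₂/y₁ = ½[√(1 + 8Fr₁²) − 1] = ½[√264.30 − 1] = 7.629.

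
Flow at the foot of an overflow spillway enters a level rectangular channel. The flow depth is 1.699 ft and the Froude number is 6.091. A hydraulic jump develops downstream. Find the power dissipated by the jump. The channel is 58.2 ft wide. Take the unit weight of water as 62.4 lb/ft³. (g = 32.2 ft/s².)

P = 9567 hp

Fr₁ = 6.091 (given).
Conjugate-depth relation: y₂/y₁ = ½[√(1 + 8Fr₁²) − 1] = ½[√297.80 − 1] = 8.128.
y₂ = 8.128 × 1.699 = 13.81 ft.
V₁ = Fr₁·√(g·y₁) = 6.091×√(32.2×1.699) = 45.05 ft/s; q = V₁·y₁ = 76.54 ft²/s. V₂ = q/y₂ = 76.54/13.81 = 5.542 ft/s. E₁ = y₁ + V₁²/2g = 33.22 ft; E₂ = y₂ + V₂²/2g = 14.29 ft. ΔE = E₁ − E₂ = 18.93 ft.
Q = q·b = 76.54 × 58.2 = 4455 cfs. P = γ·Q·ΔE/550 = 62.4 × 4455 × 18.93 / 550 = 9567 hp.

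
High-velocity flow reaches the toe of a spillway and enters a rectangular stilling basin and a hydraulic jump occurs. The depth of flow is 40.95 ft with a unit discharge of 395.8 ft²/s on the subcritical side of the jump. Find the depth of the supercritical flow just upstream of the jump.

y₁ = 5.154 ft

V₂ = q/y₂ = 395.8/40.95 = 9.665 ft/s; Fr₂ = V₂/√(g·y₂) = 0.2662.
Applying the sequent-depth relation in reverse, y₁/y₂ = ½[√(1 + 8Fr₂²) − 1] = ½[√1.5668 − 1] = 0.1259.
y₁ = 0.1259 × 40.95 = 5.154 ft.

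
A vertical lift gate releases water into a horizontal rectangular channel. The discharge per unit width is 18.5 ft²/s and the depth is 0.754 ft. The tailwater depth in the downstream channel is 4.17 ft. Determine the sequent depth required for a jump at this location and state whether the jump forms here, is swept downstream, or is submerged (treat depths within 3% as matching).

V₁ = q/y₁ = 18.5/0.754 = 24.5 ft/s. Fr₁ = V₁/√(g·y₁) = 24.5/√(32.2×0.754) = 4.98.
Conjugate-depth relation: y₂/y₁ = ½[√(1 + 8Fr₁²) − 1] = ½[√199.4 − 1] = 6.56.
y₂ = 6.56 × 0.754 = 4.95 ft.
Tailwater y_tw = 4.17 ft: y_tw < y₂, so the jump is swept downstream.

y₂ = 4.95 ft; the jump is swept downstream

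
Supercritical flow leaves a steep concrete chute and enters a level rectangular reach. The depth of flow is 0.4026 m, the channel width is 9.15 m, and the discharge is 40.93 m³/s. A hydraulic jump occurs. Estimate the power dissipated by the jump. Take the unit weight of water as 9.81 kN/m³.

P = 1442 kW

q = Q/b = 40.93/9.15 = 4.473 m²/s; V₁ = q/y₁ = 11.11 m/s. Fr₁ = V₁/√(g·y₁) = 5.591.
Bélanger equation: y₂/y₁ = ½[√(1 + 8Fr₁²) − 1] = ½[√251.06 − 1] = 7.422.
y₂ = 7.422 × 0.4026 = 2.988 m.
Head loss: ΔE = (y₂ − y₁)³/(4y₁y₂) = (2.988 − 0.4026)³/(4×0.4026×2.988) = 17.29/4.812 = 3.592 m.
P = γ·Q·ΔE = 9.81 × 40.93 × 3.592 = 1442 kW.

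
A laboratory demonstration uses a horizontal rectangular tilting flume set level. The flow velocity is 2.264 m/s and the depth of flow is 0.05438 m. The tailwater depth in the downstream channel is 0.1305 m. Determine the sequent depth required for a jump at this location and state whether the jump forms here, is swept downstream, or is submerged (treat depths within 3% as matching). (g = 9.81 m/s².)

Fr₁ = V₁/√(g·y₁) = 2.264/√(9.81×0.05438) = 3.100.
Bélanger equation: y₂/y₁ = ½[√(1 + 8Fr₁²) − 1] = ½[√77.866 − 1] = 3.912.
y₂ = 3.912 × 0.05438 = 0.2127 m.
Tailwater y_tw = 0.1305 m: y_tw < y₂, so the jump is swept downstream.

y₂ = 0.2127 m; the jump is swept downstream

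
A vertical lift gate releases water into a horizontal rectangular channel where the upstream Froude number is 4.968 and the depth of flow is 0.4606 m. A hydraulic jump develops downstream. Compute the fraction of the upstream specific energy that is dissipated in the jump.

ΔE/E₁ = 0.488 (48.8%)

Fr₁ = 4.968 (given).
From the momentum equation for a rectangular channel, y₂/y₁ = ½[√(1 + 8Fr₁²) − 1] = ½[√198.45 − 1] = 6.544.
y₂ = 6.544 × 0.4606 = 3.014 m.
E₁ = y₁(1 + Fr₁²/2) = 0.4606×(1 + 4.968²/2) = 6.145 m. ΔE = (y₂ − y₁)³/(4y₁y₂) = 2.998 m. ΔE/E₁ = 2.998/6.145 = 0.488.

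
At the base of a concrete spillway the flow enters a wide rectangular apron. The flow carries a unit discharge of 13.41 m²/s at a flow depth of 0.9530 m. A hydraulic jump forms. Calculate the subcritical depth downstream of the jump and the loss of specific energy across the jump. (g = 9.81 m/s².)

V₁ = q/y₁ = 13.41/0.9530 = 14.07 m/s. Fr₁ = V₁/√(g·y₁) = 14.07/√(9.81×0.9530) = 4.602.
From the momentum equation for a rectangular channel, y₂/y₁ = ½[√(1 + 8Fr₁²) − 1] = ½[√170.43 − 1] = 6.028.
y₂ = 6.028 × 0.9530 = 5.744 m.
V₂ = q/y₂ = 13.41/5.744 = 2.335 m/s. E₁ = y₁ + V₁²/2g = 11.04 m; E₂ = y₂ + V₂²/2g = 6.022 m. ΔE = E₁ − E₂ = 5.023 m.

y₂ = 5.744 m; ΔE = 5.023 m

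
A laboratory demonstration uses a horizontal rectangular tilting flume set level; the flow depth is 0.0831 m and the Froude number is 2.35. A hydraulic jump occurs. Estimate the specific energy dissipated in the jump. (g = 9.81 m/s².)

Fr₁ = 2.35 (given).
Conjugate-depth relation: y₂/y₁ = ½[√(1 + 8Fr₁²) − 1] = ½[√45.18 − 1] = 2.86.
y₂ = 2.86 × 0.0831 = 0.238 m.
V₁ = Fr₁·√(g·y₁) = 2.35×√(9.81×0.0831) = 2.12 m/s; q = V₁·y₁ = 0.176 m²/s. V₂ = q/y₂ = 0.176/0.238 = 0.742 m/s. E₁ = y₁ + V₁²/2g = 0.313 m; E₂ = y₂ + V₂²/2g = 0.266 m. ΔE = E₁ − E₂ = 0.0468 m.

ΔE = 0.0468 m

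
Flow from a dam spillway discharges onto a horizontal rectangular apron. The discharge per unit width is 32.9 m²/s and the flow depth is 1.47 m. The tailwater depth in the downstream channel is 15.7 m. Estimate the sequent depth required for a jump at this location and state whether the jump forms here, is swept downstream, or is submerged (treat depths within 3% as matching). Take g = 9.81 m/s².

y₂ = 11.5 m; the jump is submerged

V₁ = q/y₁ = 32.9/1.47 = 22.4 m/s. Fr₁ = V₁/√(g·y₁) = 22.4/√(9.81×1.47) = 5.89.
By Bélanger, y₂/y₁ = ½[√(1 + 8Fr₁²) − 1] = ½[√278.9 − 1] = 7.85.
y₂ = 7.85 × 1.47 = 11.5 m.
Tailwater y_tw = 15.7 m: y_tw > y₂, so the jump is submerged.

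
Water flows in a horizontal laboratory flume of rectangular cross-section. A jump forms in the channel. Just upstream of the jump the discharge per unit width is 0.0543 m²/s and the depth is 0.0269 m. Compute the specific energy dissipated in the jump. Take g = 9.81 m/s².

V₁ = q/y₁ = 0.0543/0.0269 = 2.02 m/s. Fr₁ = V₁/√(g·y₁) = 2.02/√(9.81×0.0269) = 3.93.
By Bélanger, y₂/y₁ = ½[√(1 + 8Fr₁²) − 1] = ½[√124.5 − 1] = 5.08.
y₂ = 5.08 × 0.0269 = 0.137 m.
V₂ = q/y₂ = 0.0543/0.137 = 0.397 m/s. E₁ = y₁ + V₁²/2g = 0.235 m; E₂ = y₂ + V₂²/2g = 0.145 m. ΔE = E₁ − E₂ = 0.0899 m.

ΔE = 0.0899 m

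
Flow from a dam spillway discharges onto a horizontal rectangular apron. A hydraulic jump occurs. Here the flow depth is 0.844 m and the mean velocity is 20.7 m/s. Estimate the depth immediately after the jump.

Fr₁ = V₁/√(g·y₁) = 20.7/√(9.81×0.844) = 7.19.
Bélanger equation: y₂/y₁ = ½[√(1 + 8Fr₁²) − 1] = ½[√415.0 − 1] = 9.69.
y₂ = 9.69 × 0.844 = 8.17 m.

y₂ = 8.17 m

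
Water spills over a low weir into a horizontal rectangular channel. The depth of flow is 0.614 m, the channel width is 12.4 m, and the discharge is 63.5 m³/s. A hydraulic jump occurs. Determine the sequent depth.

y₂ = 2.66 m

q = Q/b = 63.5/12.4 = 5.12 m²/s; V₁ = q/y₁ = 8.34 m/s. Fr₁ = V₁/√(g·y₁) = 3.40.
From the momentum equation for a rectangular channel, y₂/y₁ = ½[√(1 + 8Fr₁²) − 1] = ½[√93.39 − 1] = 4.33.
y₂ = 4.33 × 0.614 = 2.66 m.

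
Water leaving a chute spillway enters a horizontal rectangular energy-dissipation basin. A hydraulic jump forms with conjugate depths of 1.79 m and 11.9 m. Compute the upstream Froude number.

Fr₁ = 5.04

For a rectangular channel the momentum equation gives q² = ½·g·y₁·y₂·(y₁ + y₂) = ½×9.81×1.79×11.9×13.7 = 1430.
q = √1430 = 37.8 m²/s.
V₁ = q/y₁ = 21.1 m/s; Fr₁ = V₁/√(g·y₁) = 5.04.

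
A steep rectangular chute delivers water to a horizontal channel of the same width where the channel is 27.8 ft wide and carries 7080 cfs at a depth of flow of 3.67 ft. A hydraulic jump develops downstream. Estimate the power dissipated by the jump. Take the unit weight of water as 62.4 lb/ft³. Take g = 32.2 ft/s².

q = Q/b = 7080/27.8 = 255 ft²/s; V₁ = q/y₁ = 69.4 ft/s. Fr₁ = V₁/√(g·y₁) = 6.38.
By Bélanger, y₂/y₁ = ½[√(1 + 8Fr₁²) − 1] = ½[√327.0 − 1] = 8.54.
y₂ = 8.54 × 3.67 = 31.3 ft.
V₂ = q/y₂ = 255/31.3 = 8.12 ft/s. E₁ = y₁ + V₁²/2g = 78.4 ft; E₂ = y₂ + V₂²/2g = 32.4 ft. ΔE = E₁ − E₂ = 46.1 ft.
P = γ·Q·ΔE/550 = 62.4 × 7080 × 46.1 / 550 = 37009 hp.

P = 37009 hp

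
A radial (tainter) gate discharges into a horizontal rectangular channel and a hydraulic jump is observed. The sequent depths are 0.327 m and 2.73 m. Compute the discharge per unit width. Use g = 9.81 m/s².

q = 3.66 m²/s

For a rectangular channel the momentum equation gives q² = ½·g·y₁·y₂·(y₁ + y₂) = ½×9.81×0.327×2.73×3.06 = 13.4.
q = √13.4 = 3.66 m²/s.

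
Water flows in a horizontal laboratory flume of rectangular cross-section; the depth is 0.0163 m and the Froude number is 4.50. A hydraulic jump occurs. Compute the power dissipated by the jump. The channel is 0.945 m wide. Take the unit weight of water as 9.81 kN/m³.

P = 0.0219 kW

Fr₁ = 4.50 (given).
Bélanger equation: y₂/y₁ = ½[√(1 + 8Fr₁²) − 1] = ½[√163.0 − 1] = 5.88.
y₂ = 5.88 × 0.0163 = 0.0959 m.
Head loss: ΔE = (y₂ − y₁)³/(4y₁y₂) = (0.0959 − 0.0163)³/(4×0.0163×0.0959) = 0.000504/0.00625 = 0.0807 m.
V₁ = Fr₁·√(g·y₁) = 4.50×√(9.81×0.0163) = 1.80 m/s; q = V₁·y₁ = 0.0293 m²/s. Q = q·b = 0.0293 × 0.945 = 0.0277 m³/s. P = γ·Q·ΔE = 9.81 × 0.0277 × 0.0807 = 0.0219 kW.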